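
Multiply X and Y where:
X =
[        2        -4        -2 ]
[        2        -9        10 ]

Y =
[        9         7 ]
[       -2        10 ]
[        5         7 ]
XY =
[       16       -40 ]
[       86        -6 ]

Matrix multiplication: (XY)[i][j] = sum over k of X[i][k] * Y[k][j].
  (XY)[0][0] = (2)*(9) + (-4)*(-2) + (-2)*(5) = 16
  (XY)[0][1] = (2)*(7) + (-4)*(10) + (-2)*(7) = -40
  (XY)[1][0] = (2)*(9) + (-9)*(-2) + (10)*(5) = 86
  (XY)[1][1] = (2)*(7) + (-9)*(10) + (10)*(7) = -6
XY =
[       16       -40 ]
[       86        -6 ]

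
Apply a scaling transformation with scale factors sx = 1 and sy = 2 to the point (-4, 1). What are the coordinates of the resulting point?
(-4, 2)

Scaling matrix:
[[1, 0], [0, 2]]
Result: (-4 × 1, 1 × 2) = (-4, 2)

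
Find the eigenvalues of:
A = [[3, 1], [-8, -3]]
λ = -1, 1

Solve det(A - λI) = 0. For a 2×2 matrix this is λ² - (trace)λ + det = 0.
trace(A) = 3 - 3 = 0.
det(A) = (3)*(-3) - (1)*(-8) = -9 + 8 = -1.
Characteristic equation: λ² - (0)λ + (-1) = 0.
Discriminant: (0)² - 4*(-1) = 0 + 4 = 4.
Roots: λ = (0 ± √4) / 2 = -1, 1.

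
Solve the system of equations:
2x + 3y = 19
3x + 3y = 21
x = 2, y = 5

Use elimination (row reduction):
Equation 1: 2x + 3y = 19.
Equation 2: 3x + 3y = 21.
Multiply Eq1 by 3 and Eq2 by 2: 6x + 9y = 57;  6x + 6y = 42.
Subtract: (-3)y = -15, so y = 5.
Back-substitute into Eq1: 2x + 3*(5) = 19, so x = 2.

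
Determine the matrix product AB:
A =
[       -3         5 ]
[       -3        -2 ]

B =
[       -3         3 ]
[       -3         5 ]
AB =
[       -6        16 ]
[       15       -19 ]

Matrix multiplication: (AB)[i][j] = sum over k of A[i][k] * B[k][j].
  (AB)[0][0] = (-3)*(-3) + (5)*(-3) = -6
  (AB)[0][1] = (-3)*(3) + (5)*(5) = 16
  (AB)[1][0] = (-3)*(-3) + (-2)*(-3) = 15
  (AB)[1][1] = (-3)*(3) + (-2)*(5) = -19
AB =
[       -6        16 ]
[       15       -19 ]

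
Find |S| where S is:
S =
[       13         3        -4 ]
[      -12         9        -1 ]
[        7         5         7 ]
det(S) = 1607

Expand along row 0 (cofactor expansion): det(S) = a*(e*i - f*h) - b*(d*i - f*g) + c*(d*h - e*g), where the 3×3 is [[a, b, c], [d, e, f], [g, h, i]].
Minor M_00 = (9)*(7) - (-1)*(5) = 63 + 5 = 68.
Minor M_01 = (-12)*(7) - (-1)*(7) = -84 + 7 = -77.
Minor M_02 = (-12)*(5) - (9)*(7) = -60 - 63 = -123.
det(S) = (13)*(68) - (3)*(-77) + (-4)*(-123) = 884 + 231 + 492 = 1607.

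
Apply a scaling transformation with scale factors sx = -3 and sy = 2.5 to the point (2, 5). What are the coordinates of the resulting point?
(-6, 12.5)

Scaling matrix:
[[-3, 0], [0, 2.50]]
Result: (2 × -3, 5 × 2.5) = (-6, 12.5)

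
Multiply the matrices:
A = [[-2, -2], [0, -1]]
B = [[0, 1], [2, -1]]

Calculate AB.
[[-4, 0], [-2, 1]]

Each entry (i,j) of AB = sum over k of A[i][k]*B[k][j].
(AB)[0][0] = (-2)*(0) + (-2)*(2) = -4
(AB)[0][1] = (-2)*(1) + (-2)*(-1) = 0
(AB)[1][0] = (0)*(0) + (-1)*(2) = -2
(AB)[1][1] = (0)*(1) + (-1)*(-1) = 1
AB = [[-4, 0], [-2, 1]]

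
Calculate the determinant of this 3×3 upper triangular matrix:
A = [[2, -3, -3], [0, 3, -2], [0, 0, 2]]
12

The determinant of a triangular matrix is the product of its diagonal entries (the off-diagonal entries above the diagonal do not affect it).
det(A) = (2) * (3) * (2) = 12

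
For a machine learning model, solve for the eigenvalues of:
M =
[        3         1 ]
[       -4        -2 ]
λ = -1, 2

Solve det(M - λI) = 0. For a 2×2 matrix the characteristic equation is λ² - (trace)λ + det = 0.
trace(M) = a + d = 3 - 2 = 1.
det(M) = a*d - b*c = (3)*(-2) - (1)*(-4) = -6 + 4 = -2.
Characteristic equation: λ² - (1)λ + (-2) = 0.
Discriminant = (1)² - 4*(-2) = 1 + 8 = 9.
λ = (1 ± √9) / 2 = (1 ± 3) / 2 = -1, 2.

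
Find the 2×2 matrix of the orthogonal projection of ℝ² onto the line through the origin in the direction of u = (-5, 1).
[[25/26, -5/26], [-5/26, 1/26]]

The orthogonal projection onto the line spanned by a nonzero vector u = (a, b) has matrix P = (u uᵀ) / (uᵀ u) = (1/(a² + b²)) · [[a², ab], [ab, b²]].
Here u = (-5, 1), so a² + b² = 25 + 1 = 26.
P = (1/26) · [[25, -5], [-5, 1]] = [[25/26, -5/26], [-5/26, 1/26]].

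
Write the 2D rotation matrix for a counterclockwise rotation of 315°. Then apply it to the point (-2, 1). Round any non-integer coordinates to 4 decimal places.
R = [[√2/2, √2/2], [-√2/2, √2/2]]; R·(-2, 1) = (-0.7071, 2.1213)

Rotation matrix formula: R(θ) = [[cos θ, -sin θ], [sin θ, cos θ]]
For θ = 315°:
cos(315°) = √2/2
sin(315°) = -√2/2
R = [[√2/2, √2/2], [-√2/2, √2/2]]
Apply to (-2, 1): [√2/2·-2 + (√2/2)·1, -√2/2·-2 + √2/2·1] = (-0.7071, 2.1213)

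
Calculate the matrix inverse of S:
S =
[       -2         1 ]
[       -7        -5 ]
det(S) = 17
S⁻¹ =
[    -5/17     -1/17 ]
[     7/17     -2/17 ]

For a 2×2 matrix S = [[a, b], [c, d]] with det(S) ≠ 0, S⁻¹ = (1/det(S)) * [[d, -b], [-c, a]].
det(S) = (-2)*(-5) - (1)*(-7) = 10 + 7 = 17.
S⁻¹ = (1/17) * [[-5, -1], [7, -2]].
Dividing each entry by 17 and reducing:
S⁻¹ =
[    -5/17     -1/17 ]
[     7/17     -2/17 ]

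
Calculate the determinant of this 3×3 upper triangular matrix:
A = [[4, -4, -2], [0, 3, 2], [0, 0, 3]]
36

The determinant of a triangular matrix is the product of its diagonal entries (the off-diagonal entries above the diagonal do not affect it).
det(A) = (4) * (3) * (3) = 36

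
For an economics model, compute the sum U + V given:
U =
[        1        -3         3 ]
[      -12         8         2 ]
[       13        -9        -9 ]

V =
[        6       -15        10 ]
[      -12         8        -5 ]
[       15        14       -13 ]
U + V =
[        7       -18        13 ]
[      -24        16        -3 ]
[       28         5       -22 ]

Matrix addition is elementwise: (U+V)[i][j] = U[i][j] + V[i][j].
  (U+V)[0][0] = (1) + (6) = 7
  (U+V)[0][1] = (-3) + (-15) = -18
  (U+V)[0][2] = (3) + (10) = 13
  (U+V)[1][0] = (-12) + (-12) = -24
  (U+V)[1][1] = (8) + (8) = 16
  (U+V)[1][2] = (2) + (-5) = -3
  (U+V)[2][0] = (13) + (15) = 28
  (U+V)[2][1] = (-9) + (14) = 5
  (U+V)[2][2] = (-9) + (-13) = -22
U + V =
[        7       -18        13 ]
[      -24        16        -3 ]
[       28         5       -22 ]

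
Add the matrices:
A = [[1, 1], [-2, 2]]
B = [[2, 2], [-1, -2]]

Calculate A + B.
[[3, 3], [-3, 0]]

Add corresponding elements:
(1)+(2)=3
(1)+(2)=3
(-2)+(-1)=-3
(2)+(-2)=0
A + B = [[3, 3], [-3, 0]]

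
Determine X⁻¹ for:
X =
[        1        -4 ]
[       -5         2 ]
det(X) = -18
X⁻¹ =
[     -1/9      -2/9 ]
[    -5/18     -1/18 ]

For a 2×2 matrix X = [[a, b], [c, d]] with det(X) ≠ 0, X⁻¹ = (1/det(X)) * [[d, -b], [-c, a]].
det(X) = (1)*(2) - (-4)*(-5) = 2 - 20 = -18.
X⁻¹ = (1/-18) * [[2, 4], [5, 1]].
Dividing each entry by -18 and reducing:
X⁻¹ =
[     -1/9      -2/9 ]
[    -5/18     -1/18 ]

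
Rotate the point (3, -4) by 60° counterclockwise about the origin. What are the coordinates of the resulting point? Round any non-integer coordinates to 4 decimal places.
(4.9641, 0.5981)

Rotation matrix R(θ) = [[cos θ, -sin θ], [sin θ, cos θ]]; for θ = 60°:
R = [[1/2, -√3/2], [√3/2, 1/2]]
Result: R × [3, -4]ᵀ = [1/2·3 + (-√3/2)·-4, √3/2·3 + (1/2)·-4]ᵀ = (4.9641, 0.5981)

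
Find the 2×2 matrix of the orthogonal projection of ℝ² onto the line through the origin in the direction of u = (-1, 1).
[[1/2, -1/2], [-1/2, 1/2]]

The orthogonal projection onto the line spanned by a nonzero vector u = (a, b) has matrix P = (u uᵀ) / (uᵀ u) = (1/(a² + b²)) · [[a², ab], [ab, b²]].
Here u = (-1, 1), so a² + b² = 1 + 1 = 2.
P = (1/2) · [[1, -1], [-1, 1]] = [[1/2, -1/2], [-1/2, 1/2]].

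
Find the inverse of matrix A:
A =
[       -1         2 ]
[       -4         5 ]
det(A) = 3
A⁻¹ =
[      5/3      -2/3 ]
[      4/3      -1/3 ]

For a 2×2 matrix A = [[a, b], [c, d]] with det(A) ≠ 0, A⁻¹ = (1/det(A)) * [[d, -b], [-c, a]].
det(A) = (-1)*(5) - (2)*(-4) = -5 + 8 = 3.
A⁻¹ = (1/3) * [[5, -2], [4, -1]].
Dividing each entry by 3 and reducing:
A⁻¹ =
[      5/3      -2/3 ]
[      4/3      -1/3 ]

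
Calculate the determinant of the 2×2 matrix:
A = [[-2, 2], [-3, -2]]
10

For A = [[a, b], [c, d]], det(A) = a*d - b*c.
det(A) = (-2)*(-2) - (2)*(-3) = 4 - -6 = 10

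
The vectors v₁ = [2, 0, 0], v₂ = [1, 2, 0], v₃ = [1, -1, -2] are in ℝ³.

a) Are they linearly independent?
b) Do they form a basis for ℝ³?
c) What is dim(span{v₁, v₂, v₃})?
Yes independent, yes basis, dim = 3

Stack v₁, v₂, v₃ as rows of a 3×3 matrix.
[[2, 0, 0]; [1, 2, 0]; [1, -1, -2]] is already lower triangular with nonzero diagonal entries (2, 2, -2), so its determinant is the product of the diagonal entries, det = (2)·(2)·(-2) = -8 ≠ 0, and the rows are linearly independent.
Three linearly independent vectors in ℝ³ form a basis for ℝ³, so dim(span{v₁,v₂,v₃}) = 3.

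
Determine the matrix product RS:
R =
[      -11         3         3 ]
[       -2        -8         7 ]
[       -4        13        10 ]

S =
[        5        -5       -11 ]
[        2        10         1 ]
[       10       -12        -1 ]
RS =
[      -19        49       121 ]
[       44      -154         7 ]
[      106        30        47 ]

Matrix multiplication: (RS)[i][j] = sum over k of R[i][k] * S[k][j].
  (RS)[0][0] = (-11)*(5) + (3)*(2) + (3)*(10) = -19
  (RS)[0][1] = (-11)*(-5) + (3)*(10) + (3)*(-12) = 49
  (RS)[0][2] = (-11)*(-11) + (3)*(1) + (3)*(-1) = 121
  (RS)[1][0] = (-2)*(5) + (-8)*(2) + (7)*(10) = 44
  (RS)[1][1] = (-2)*(-5) + (-8)*(10) + (7)*(-12) = -154
  (RS)[1][2] = (-2)*(-11) + (-8)*(1) + (7)*(-1) = 7
  (RS)[2][0] = (-4)*(5) + (13)*(2) + (10)*(10) = 106
  (RS)[2][1] = (-4)*(-5) + (13)*(10) + (10)*(-12) = 30
  (RS)[2][2] = (-4)*(-11) + (13)*(1) + (10)*(-1) = 47
RS =
[      -19        49       121 ]
[       44      -154         7 ]
[      106        30        47 ]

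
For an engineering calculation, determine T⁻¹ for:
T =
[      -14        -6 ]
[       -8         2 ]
det(T) = -76
T⁻¹ =
[    -1/38     -3/38 ]
[    -2/19      7/38 ]

For a 2×2 matrix T = [[a, b], [c, d]] with det(T) ≠ 0, T⁻¹ = (1/det(T)) * [[d, -b], [-c, a]].
det(T) = (-14)*(2) - (-6)*(-8) = -28 - 48 = -76.
T⁻¹ = (1/-76) * [[2, 6], [8, -14]].
Dividing each entry by -76 and reducing:
T⁻¹ =
[    -1/38     -3/38 ]
[    -2/19      7/38 ]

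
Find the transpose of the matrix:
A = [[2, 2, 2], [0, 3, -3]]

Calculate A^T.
[[2, 0], [2, 3], [2, -3]]

The transpose sends entry (i,j) to (j,i); rows become columns.
Row 0 of A: [2, 2, 2] -> column 0 of A^T.
Row 1 of A: [0, 3, -3] -> column 1 of A^T.
A^T = [[2, 0], [2, 3], [2, -3]]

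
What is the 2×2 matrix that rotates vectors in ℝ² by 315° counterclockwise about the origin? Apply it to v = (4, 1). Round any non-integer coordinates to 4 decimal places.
R = [[√2/2, √2/2], [-√2/2, √2/2]]; R·v = (3.5355, -2.1213)

A counterclockwise rotation by angle θ in ℝ² has matrix R(θ) = [[cos θ, -sin θ], [sin θ, cos θ]].
For θ = 315°: cos θ = √2/2, sin θ = -√2/2.
R(315°) = [[√2/2, √2/2], [-√2/2, √2/2]].
R·v = [√2/2·4 + (√2/2)·1, -√2/2·4 + √2/2·1] = (3.5355, -2.1213).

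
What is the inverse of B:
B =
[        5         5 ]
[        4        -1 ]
det(B) = -25
B⁻¹ =
[     1/25       1/5 ]
[     4/25      -1/5 ]

For a 2×2 matrix B = [[a, b], [c, d]] with det(B) ≠ 0, B⁻¹ = (1/det(B)) * [[d, -b], [-c, a]].
det(B) = (5)*(-1) - (5)*(4) = -5 - 20 = -25.
B⁻¹ = (1/-25) * [[-1, -5], [-4, 5]].
Dividing each entry by -25 and reducing:
B⁻¹ =
[     1/25       1/5 ]
[     4/25      -1/5 ]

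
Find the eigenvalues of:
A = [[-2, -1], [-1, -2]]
λ = -3, -1

Solve det(A - λI) = 0. For a 2×2 matrix this is λ² - (trace)λ + det = 0.
trace(A) = -2 - 2 = -4.
det(A) = (-2)*(-2) - (-1)*(-1) = 4 - 1 = 3.
Characteristic equation: λ² - (-4)λ + (3) = 0.
Discriminant: (-4)² - 4*(3) = 16 - 12 = 4.
Roots: λ = (-4 ± √4) / 2 = -3, -1.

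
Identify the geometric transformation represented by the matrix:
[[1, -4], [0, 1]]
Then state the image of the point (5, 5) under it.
horizontal shear with factor -4; image of (5, 5) is (-15, 5)

The matrix [[1, k], [0, 1]] sends (x, y) to (x + -4y, y), leaving the y-coordinate fixed: a horizontal shear.
The matrix [[1, -4], [0, 1]] represents: horizontal shear with factor -4.
Applying it to (5, 5): [1·5 + -4·5, 0·5 + 1·5] = (-15, 5).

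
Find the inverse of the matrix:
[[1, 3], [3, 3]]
[[-1/2, 1/2], [1/2, -1/6]]

For [[a,b],[c,d]], inverse = (1/det)·[[d,-b],[-c,a]]
det = 1·3 - 3·3 = -6
Inverse = (1/-6)·[[3, -3], [-3, 1]]
        = [[-1/2, 1/2], [1/2, -1/6]]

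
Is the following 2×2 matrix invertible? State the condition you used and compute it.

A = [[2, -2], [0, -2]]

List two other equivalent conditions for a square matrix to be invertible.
Yes, invertible; det(A) = -4 ≠ 0. Equivalent conditions: rank(A) = 2; Ax = 0 has only the trivial solution; 0 is not an eigenvalue; the columns of A are linearly independent.

To check invertibility, compute det(A).
The given matrix is triangular, so det(A) equals the product of its diagonal entries = -4 ≠ 0.
Since det(A) ≠ 0, A is invertible.
Equivalent conditions for a square matrix A to be invertible:
- rank(A) = 2 (full rank).
- The homogeneous system Ax = 0 has only the trivial solution x = 0.
- 0 is not an eigenvalue of A.
- The columns (equivalently rows) of A are linearly independent.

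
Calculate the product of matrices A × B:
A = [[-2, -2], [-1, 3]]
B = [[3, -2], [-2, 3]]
[[-2, -2], [-9, 11]]

Matrix multiplication:
C[0][0] = -2×3 + -2×-2 = -2
C[0][1] = -2×-2 + -2×3 = -2
C[1][0] = -1×3 + 3×-2 = -9
C[1][1] = -1×-2 + 3×3 = 11
Result: [[-2, -2], [-9, 11]]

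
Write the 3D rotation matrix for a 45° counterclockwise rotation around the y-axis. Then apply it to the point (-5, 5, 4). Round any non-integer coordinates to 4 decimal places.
R = [[√2/2, 0, √2/2], [0, 1, 0], [-√2/2, 0, √2/2]]; R·(-5, 5, 4) = (-0.7071, 5.0000, 6.3640)

Rotation matrix for 45° around y-axis:
cos(45°) = √2/2, sin(45°) = √2/2
R = [[√2/2, 0, √2/2], [0, 1, 0], [-√2/2, 0, √2/2]]
Apply to (-5, 5, 4): R·[-5, 5, 4]ᵀ = (-0.7071, 5.0000, 6.3640)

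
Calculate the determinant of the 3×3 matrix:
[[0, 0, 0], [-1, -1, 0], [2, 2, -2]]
0

Expansion along first row:
det = 0·det([[-1,0],[2,-2]]) - 0·det([[-1,0],[2,-2]]) + 0·det([[-1,-1],[2,2]])
    = 0·(-1·-2 - 0·2) - 0·(-1·-2 - 0·2) + 0·(-1·2 - -1·2)
    = 0·2 - 0·2 + 0·0
    = 0 + 0 + 0 = 0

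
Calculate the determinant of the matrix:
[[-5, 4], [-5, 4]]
0

For a 2×2 matrix [[a, b], [c, d]], det = ad - bc
det = (-5)(4) - (4)(-5) = -20 - -20 = 0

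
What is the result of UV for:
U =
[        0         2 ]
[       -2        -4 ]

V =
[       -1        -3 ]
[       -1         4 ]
UV =
[       -2         8 ]
[        6       -10 ]

Matrix multiplication: (UV)[i][j] = sum over k of U[i][k] * V[k][j].
  (UV)[0][0] = (0)*(-1) + (2)*(-1) = -2
  (UV)[0][1] = (0)*(-3) + (2)*(4) = 8
  (UV)[1][0] = (-2)*(-1) + (-4)*(-1) = 6
  (UV)[1][1] = (-2)*(-3) + (-4)*(4) = -10
UV =
[       -2         8 ]
[        6       -10 ]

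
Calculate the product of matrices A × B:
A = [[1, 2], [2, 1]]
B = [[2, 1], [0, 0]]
[[2, 1], [4, 2]]

Matrix multiplication:
C[0][0] = 1×2 + 2×0 = 2
C[0][1] = 1×1 + 2×0 = 1
C[1][0] = 2×2 + 1×0 = 4
C[1][1] = 2×1 + 1×0 = 2
Result: [[2, 1], [4, 2]]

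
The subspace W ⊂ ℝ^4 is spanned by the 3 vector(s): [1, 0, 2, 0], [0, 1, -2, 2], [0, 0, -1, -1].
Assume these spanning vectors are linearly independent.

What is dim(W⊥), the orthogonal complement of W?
dim(W⊥) = 1

For any subspace W of ℝ^n, dim(W) + dim(W⊥) = n (the whole-space dimension).
Here the given 3 vectors are linearly independent, so dim(W) = 3.
Thus dim(W⊥) = n - dim(W) = 4 - 3 = 1.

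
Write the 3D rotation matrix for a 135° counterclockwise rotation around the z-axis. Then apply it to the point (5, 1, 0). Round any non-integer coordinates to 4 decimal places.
R = [[-√2/2, -√2/2, 0], [√2/2, -√2/2, 0], [0, 0, 1]]; R·(5, 1, 0) = (-4.2426, 2.8284, 0.0000)

Rotation matrix for 135° around z-axis:
cos(135°) = -√2/2, sin(135°) = √2/2
R = [[-√2/2, -√2/2, 0], [√2/2, -√2/2, 0], [0, 0, 1]]
Apply to (5, 1, 0): R·[5, 1, 0]ᵀ = (-4.2426, 2.8284, 0.0000)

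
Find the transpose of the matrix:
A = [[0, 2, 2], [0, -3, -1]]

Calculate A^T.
[[0, 0], [2, -3], [2, -1]]

The transpose sends entry (i,j) to (j,i); rows become columns.
Row 0 of A: [0, 2, 2] -> column 0 of A^T.
Row 1 of A: [0, -3, -1] -> column 1 of A^T.
A^T = [[0, 0], [2, -3], [2, -1]]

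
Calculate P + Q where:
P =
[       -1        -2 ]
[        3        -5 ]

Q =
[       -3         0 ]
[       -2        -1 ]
P + Q =
[       -4        -2 ]
[        1        -6 ]

Matrix addition is elementwise: (P+Q)[i][j] = P[i][j] + Q[i][j].
  (P+Q)[0][0] = (-1) + (-3) = -4
  (P+Q)[0][1] = (-2) + (0) = -2
  (P+Q)[1][0] = (3) + (-2) = 1
  (P+Q)[1][1] = (-5) + (-1) = -6
P + Q =
[       -4        -2 ]
[        1        -6 ]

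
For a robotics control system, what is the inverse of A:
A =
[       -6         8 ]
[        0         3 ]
det(A) = -18
A⁻¹ =
[     -1/6       4/9 ]
[        0       1/3 ]

For a 2×2 matrix A = [[a, b], [c, d]] with det(A) ≠ 0, A⁻¹ = (1/det(A)) * [[d, -b], [-c, a]].
det(A) = (-6)*(3) - (8)*(0) = -18 - 0 = -18.
A⁻¹ = (1/-18) * [[3, -8], [0, -6]].
Dividing each entry by -18 and reducing:
A⁻¹ =
[     -1/6       4/9 ]
[        0       1/3 ]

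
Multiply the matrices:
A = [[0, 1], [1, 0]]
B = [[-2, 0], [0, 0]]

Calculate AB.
[[0, 0], [-2, 0]]

Each entry (i,j) of AB = sum over k of A[i][k]*B[k][j].
(AB)[0][0] = (0)*(-2) + (1)*(0) = 0
(AB)[0][1] = (0)*(0) + (1)*(0) = 0
(AB)[1][0] = (1)*(-2) + (0)*(0) = -2
(AB)[1][1] = (1)*(0) + (0)*(0) = 0
AB = [[0, 0], [-2, 0]]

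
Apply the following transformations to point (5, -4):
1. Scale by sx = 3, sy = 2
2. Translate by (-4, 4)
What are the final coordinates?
(11, -4)

Step 1: Scale (5, -4) by (sx, sy) = (3, 2) → (15, -8)
Step 2: Translate by (-4, 4) → (11, -4)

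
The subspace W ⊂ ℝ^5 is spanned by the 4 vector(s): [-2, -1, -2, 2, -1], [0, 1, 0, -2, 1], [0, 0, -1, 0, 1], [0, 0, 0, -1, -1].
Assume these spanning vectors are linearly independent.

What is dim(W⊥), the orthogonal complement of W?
dim(W⊥) = 1

For any subspace W of ℝ^n, dim(W) + dim(W⊥) = n (the whole-space dimension).
Here the given 4 vectors are linearly independent, so dim(W) = 4.
Thus dim(W⊥) = n - dim(W) = 5 - 4 = 1.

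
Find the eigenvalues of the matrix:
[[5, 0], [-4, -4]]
λ = -4 and λ = 5

Characteristic equation: det(A - λI) = 0
λ² - (trace)λ + (det) = 0
λ² - (1)λ + (-20) = 0
λ² - 1λ - 20 = 0
Solving: λ = -4, 5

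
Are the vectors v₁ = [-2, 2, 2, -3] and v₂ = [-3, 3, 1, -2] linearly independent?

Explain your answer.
Yes, linearly independent

Two vectors are linearly dependent iff one is a scalar multiple of the other.
No single scalar k satisfies v₂ = k·v₁ (the ratios of corresponding entries disagree), so v₁ and v₂ are linearly independent.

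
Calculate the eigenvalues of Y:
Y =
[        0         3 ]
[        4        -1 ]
λ = -4, 3

Solve det(Y - λI) = 0. For a 2×2 matrix the characteristic equation is λ² - (trace)λ + det = 0.
trace(Y) = a + d = 0 - 1 = -1.
det(Y) = a*d - b*c = (0)*(-1) - (3)*(4) = 0 - 12 = -12.
Characteristic equation: λ² - (-1)λ + (-12) = 0.
Discriminant = (-1)² - 4*(-12) = 1 + 48 = 49.
λ = (-1 ± √49) / 2 = (-1 ± 7) / 2 = -4, 3.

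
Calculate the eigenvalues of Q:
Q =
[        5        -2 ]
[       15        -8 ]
λ = -5, 2

Solve det(Q - λI) = 0. For a 2×2 matrix the characteristic equation is λ² - (trace)λ + det = 0.
trace(Q) = a + d = 5 - 8 = -3.
det(Q) = a*d - b*c = (5)*(-8) - (-2)*(15) = -40 + 30 = -10.
Characteristic equation: λ² - (-3)λ + (-10) = 0.
Discriminant = (-3)² - 4*(-10) = 9 + 40 = 49.
λ = (-3 ± √49) / 2 = (-3 ± 7) / 2 = -5, 2.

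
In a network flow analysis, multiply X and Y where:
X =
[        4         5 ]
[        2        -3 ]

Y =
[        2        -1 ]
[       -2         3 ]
XY =
[       -2        11 ]
[       10       -11 ]

Matrix multiplication: (XY)[i][j] = sum over k of X[i][k] * Y[k][j].
  (XY)[0][0] = (4)*(2) + (5)*(-2) = -2
  (XY)[0][1] = (4)*(-1) + (5)*(3) = 11
  (XY)[1][0] = (2)*(2) + (-3)*(-2) = 10
  (XY)[1][1] = (2)*(-1) + (-3)*(3) = -11
XY =
[       -2        11 ]
[       10       -11 ]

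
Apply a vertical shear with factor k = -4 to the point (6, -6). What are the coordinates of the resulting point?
(6, -30)

Shear matrix for vertical shear with factor k = -4:
[[1, 0], [-4, 1]]
Result: (6, -6) → (6, -30)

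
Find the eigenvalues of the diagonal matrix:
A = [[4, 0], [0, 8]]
λ₁ = 4, λ₂ = 8

The characteristic polynomial of A is det(A - λI) = (4 - λ)(8 - λ) = 0.
The roots are λ = 4 and λ = 8, so the eigenvalues are the diagonal entries.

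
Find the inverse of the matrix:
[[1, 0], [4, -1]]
[[1, 0], [4, -1]]

For [[a,b],[c,d]], inverse = (1/det)·[[d,-b],[-c,a]]
det = 1·-1 - 0·4 = -1
Inverse = (1/-1)·[[-1, 0], [-4, 1]]
        = [[1, 0], [4, -1]]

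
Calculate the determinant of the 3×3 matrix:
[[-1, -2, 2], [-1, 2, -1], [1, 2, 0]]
-8

Expansion along first row:
det = -1·det([[2,-1],[2,0]]) - -2·det([[-1,-1],[1,0]]) + 2·det([[-1,2],[1,2]])
    = -1·(2·0 - -1·2) - -2·(-1·0 - -1·1) + 2·(-1·2 - 2·1)
    = -1·2 - -2·1 + 2·-4
    = -2 + 2 + -8 = -8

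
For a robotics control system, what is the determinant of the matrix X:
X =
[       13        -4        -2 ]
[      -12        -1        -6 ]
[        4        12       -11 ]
det(X) = 1983

Expand along row 0 (cofactor expansion): det(X) = a*(e*i - f*h) - b*(d*i - f*g) + c*(d*h - e*g), where the 3×3 is [[a, b, c], [d, e, f], [g, h, i]].
Minor M_00 = (-1)*(-11) - (-6)*(12) = 11 + 72 = 83.
Minor M_01 = (-12)*(-11) - (-6)*(4) = 132 + 24 = 156.
Minor M_02 = (-12)*(12) - (-1)*(4) = -144 + 4 = -140.
det(X) = (13)*(83) - (-4)*(156) + (-2)*(-140) = 1079 + 624 + 280 = 1983.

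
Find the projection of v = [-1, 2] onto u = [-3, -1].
[-3/10, -1/10]

The projection of v onto u is proj_u(v) = ((v·u) / (u·u)) · u.
v·u = (-1)*(-3) + (2)*(-1) = 1.
u·u = (-3)*(-3) + (-1)*(-1) = 10.
coefficient = 1 / 10 = 1/10.
proj_u(v) = 1/10 · [-3, -1] = [-3/10, -1/10].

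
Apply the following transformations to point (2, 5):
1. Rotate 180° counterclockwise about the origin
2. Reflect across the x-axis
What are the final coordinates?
(-2, 5)

Step 1: Rotate 180° → (-2, -5)
Step 2: Reflect across the x-axis → (-2, 5)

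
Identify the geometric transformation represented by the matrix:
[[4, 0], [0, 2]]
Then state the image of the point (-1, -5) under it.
non-uniform scaling by (4, 2); image of (-1, -5) is (-4, -10)

This is diagonal with distinct entries, so it scales the x-axis by 4 and the y-axis by 2.
The matrix [[4, 0], [0, 2]] represents: non-uniform scaling by (4, 2).
Applying it to (-1, -5): [4·-1 + 0·-5, 0·-1 + 2·-5] = (-4, -10).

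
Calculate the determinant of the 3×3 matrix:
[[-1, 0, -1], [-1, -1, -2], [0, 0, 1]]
1

Expansion along first row:
det = -1·det([[-1,-2],[0,1]]) - 0·det([[-1,-2],[0,1]]) + -1·det([[-1,-1],[0,0]])
    = -1·(-1·1 - -2·0) - 0·(-1·1 - -2·0) + -1·(-1·0 - -1·0)
    = -1·-1 - 0·-1 + -1·0
    = 1 + 0 + 0 = 1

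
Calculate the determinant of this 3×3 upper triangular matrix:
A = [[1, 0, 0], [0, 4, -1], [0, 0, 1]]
4

The determinant of a triangular matrix is the product of its diagonal entries (the off-diagonal entries above the diagonal do not affect it).
det(A) = (1) * (4) * (1) = 4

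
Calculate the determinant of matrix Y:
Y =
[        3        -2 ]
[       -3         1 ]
det(Y) = -3

For a 2×2 matrix [[a, b], [c, d]], det = a*d - b*c.
det(Y) = (3)*(1) - (-2)*(-3) = 3 - 6 = -3.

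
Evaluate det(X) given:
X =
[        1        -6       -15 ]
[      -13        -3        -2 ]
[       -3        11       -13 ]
det(X) = 3319

Expand along row 0 (cofactor expansion): det(X) = a*(e*i - f*h) - b*(d*i - f*g) + c*(d*h - e*g), where the 3×3 is [[a, b, c], [d, e, f], [g, h, i]].
Minor M_00 = (-3)*(-13) - (-2)*(11) = 39 + 22 = 61.
Minor M_01 = (-13)*(-13) - (-2)*(-3) = 169 - 6 = 163.
Minor M_02 = (-13)*(11) - (-3)*(-3) = -143 - 9 = -152.
det(X) = (1)*(61) - (-6)*(163) + (-15)*(-152) = 61 + 978 + 2280 = 3319.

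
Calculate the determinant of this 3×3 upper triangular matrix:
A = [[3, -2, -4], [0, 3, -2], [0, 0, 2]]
18

The determinant of a triangular matrix is the product of its diagonal entries (the off-diagonal entries above the diagonal do not affect it).
det(A) = (3) * (3) * (2) = 18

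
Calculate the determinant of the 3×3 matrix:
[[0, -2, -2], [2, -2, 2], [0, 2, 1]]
-4

Expansion along first row:
det = 0·det([[-2,2],[2,1]]) - -2·det([[2,2],[0,1]]) + -2·det([[2,-2],[0,2]])
    = 0·(-2·1 - 2·2) - -2·(2·1 - 2·0) + -2·(2·2 - -2·0)
    = 0·-6 - -2·2 + -2·4
    = 0 + 4 + -8 = -4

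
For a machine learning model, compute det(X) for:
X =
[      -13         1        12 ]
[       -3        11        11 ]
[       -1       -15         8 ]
det(X) = -2604

Expand along row 0 (cofactor expansion): det(X) = a*(e*i - f*h) - b*(d*i - f*g) + c*(d*h - e*g), where the 3×3 is [[a, b, c], [d, e, f], [g, h, i]].
Minor M_00 = (11)*(8) - (11)*(-15) = 88 + 165 = 253.
Minor M_01 = (-3)*(8) - (11)*(-1) = -24 + 11 = -13.
Minor M_02 = (-3)*(-15) - (11)*(-1) = 45 + 11 = 56.
det(X) = (-13)*(253) - (1)*(-13) + (12)*(56) = -3289 + 13 + 672 = -2604.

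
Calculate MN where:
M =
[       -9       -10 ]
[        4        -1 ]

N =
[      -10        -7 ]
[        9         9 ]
MN =
[        0       -27 ]
[      -49       -37 ]

Matrix multiplication: (MN)[i][j] = sum over k of M[i][k] * N[k][j].
  (MN)[0][0] = (-9)*(-10) + (-10)*(9) = 0
  (MN)[0][1] = (-9)*(-7) + (-10)*(9) = -27
  (MN)[1][0] = (4)*(-10) + (-1)*(9) = -49
  (MN)[1][1] = (4)*(-7) + (-1)*(9) = -37
MN =
[        0       -27 ]
[      -49       -37 ]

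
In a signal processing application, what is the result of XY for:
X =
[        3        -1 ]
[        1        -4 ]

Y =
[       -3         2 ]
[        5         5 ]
XY =
[      -14         1 ]
[      -23       -18 ]

Matrix multiplication: (XY)[i][j] = sum over k of X[i][k] * Y[k][j].
  (XY)[0][0] = (3)*(-3) + (-1)*(5) = -14
  (XY)[0][1] = (3)*(2) + (-1)*(5) = 1
  (XY)[1][0] = (1)*(-3) + (-4)*(5) = -23
  (XY)[1][1] = (1)*(2) + (-4)*(5) = -18
XY =
[      -14         1 ]
[      -23       -18 ]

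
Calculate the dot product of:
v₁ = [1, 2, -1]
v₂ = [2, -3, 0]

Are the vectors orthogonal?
-4, No

The dot product is the sum of products of corresponding components.
v₁·v₂ = (1)*(2) + (2)*(-3) + (-1)*(0) = 2 - 6 + 0 = -4.
Two vectors are orthogonal iff their dot product is 0; here the dot product is -4, so the vectors are not orthogonal.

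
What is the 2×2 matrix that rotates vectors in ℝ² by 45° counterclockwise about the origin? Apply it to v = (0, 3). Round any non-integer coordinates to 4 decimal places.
R = [[√2/2, -√2/2], [√2/2, √2/2]]; R·v = (-2.1213, 2.1213)

A counterclockwise rotation by angle θ in ℝ² has matrix R(θ) = [[cos θ, -sin θ], [sin θ, cos θ]].
For θ = 45°: cos θ = √2/2, sin θ = √2/2.
R(45°) = [[√2/2, -√2/2], [√2/2, √2/2]].
R·v = [√2/2·0 + (-√2/2)·3, √2/2·0 + √2/2·3] = (-2.1213, 2.1213).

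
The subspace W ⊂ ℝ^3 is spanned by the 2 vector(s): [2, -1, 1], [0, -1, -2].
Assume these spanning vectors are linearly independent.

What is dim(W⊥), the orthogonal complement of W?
dim(W⊥) = 1

For any subspace W of ℝ^n, dim(W) + dim(W⊥) = n (the whole-space dimension).
Here the given 2 vectors are linearly independent, so dim(W) = 2.
Thus dim(W⊥) = n - dim(W) = 3 - 2 = 1.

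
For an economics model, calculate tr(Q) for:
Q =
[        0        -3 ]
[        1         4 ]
tr(Q) = 0 + 4 = 4

The trace of a square matrix is the sum of its diagonal entries.
Diagonal entries of Q: Q[0][0] = 0, Q[1][1] = 4.
tr(Q) = 0 + 4 = 4.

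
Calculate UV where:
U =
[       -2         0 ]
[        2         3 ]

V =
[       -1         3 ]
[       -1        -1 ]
UV =
[        2        -6 ]
[       -5         3 ]

Matrix multiplication: (UV)[i][j] = sum over k of U[i][k] * V[k][j].
  (UV)[0][0] = (-2)*(-1) + (0)*(-1) = 2
  (UV)[0][1] = (-2)*(3) + (0)*(-1) = -6
  (UV)[1][0] = (2)*(-1) + (3)*(-1) = -5
  (UV)[1][1] = (2)*(3) + (3)*(-1) = 3
UV =
[        2        -6 ]
[       -5         3 ]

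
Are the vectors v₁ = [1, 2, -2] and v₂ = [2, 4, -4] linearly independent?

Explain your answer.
No, linearly dependent (v₂ = 2·v₁)

Check whether there is a scalar k with v₂ = k·v₁.
Comparing components, k = 2 satisfies 2·[1, 2, -2] = [2, 4, -4].
Since v₂ is a scalar multiple of v₁, the two vectors are linearly dependent.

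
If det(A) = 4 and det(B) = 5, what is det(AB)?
20

Use the multiplicative property of determinants: det(AB) = det(A)*det(B).
det(AB) = (4)*(5) = 20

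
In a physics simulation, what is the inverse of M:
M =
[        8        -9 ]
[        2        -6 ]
det(M) = -30
M⁻¹ =
[      1/5     -3/10 ]
[     1/15     -4/15 ]

For a 2×2 matrix M = [[a, b], [c, d]] with det(M) ≠ 0, M⁻¹ = (1/det(M)) * [[d, -b], [-c, a]].
det(M) = (8)*(-6) - (-9)*(2) = -48 + 18 = -30.
M⁻¹ = (1/-30) * [[-6, 9], [-2, 8]].
Dividing each entry by -30 and reducing:
M⁻¹ =
[      1/5     -3/10 ]
[     1/15     -4/15 ]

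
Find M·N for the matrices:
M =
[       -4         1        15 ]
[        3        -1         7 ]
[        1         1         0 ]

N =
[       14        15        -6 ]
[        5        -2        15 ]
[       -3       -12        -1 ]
MN =
[      -96      -242        24 ]
[       16       -37       -40 ]
[       19        13         9 ]

Matrix multiplication: (MN)[i][j] = sum over k of M[i][k] * N[k][j].
  (MN)[0][0] = (-4)*(14) + (1)*(5) + (15)*(-3) = -96
  (MN)[0][1] = (-4)*(15) + (1)*(-2) + (15)*(-12) = -242
  (MN)[0][2] = (-4)*(-6) + (1)*(15) + (15)*(-1) = 24
  (MN)[1][0] = (3)*(14) + (-1)*(5) + (7)*(-3) = 16
  (MN)[1][1] = (3)*(15) + (-1)*(-2) + (7)*(-12) = -37
  (MN)[1][2] = (3)*(-6) + (-1)*(15) + (7)*(-1) = -40
  (MN)[2][0] = (1)*(14) + (1)*(5) + (0)*(-3) = 19
  (MN)[2][1] = (1)*(15) + (1)*(-2) + (0)*(-12) = 13
  (MN)[2][2] = (1)*(-6) + (1)*(15) + (0)*(-1) = 9
MN =
[      -96      -242        24 ]
[       16       -37       -40 ]
[       19        13         9 ]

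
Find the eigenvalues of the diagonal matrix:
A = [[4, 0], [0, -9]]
λ₁ = 4, λ₂ = -9

The characteristic polynomial of A is det(A - λI) = (4 - λ)(-9 - λ) = 0.
The roots are λ = 4 and λ = -9, so the eigenvalues are the diagonal entries.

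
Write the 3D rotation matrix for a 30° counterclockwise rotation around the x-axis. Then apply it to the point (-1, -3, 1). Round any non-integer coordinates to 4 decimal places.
R = [[1, 0, 0], [0, √3/2, -1/2], [0, 1/2, √3/2]]; R·(-1, -3, 1) = (-1.0000, -3.0981, -0.6340)

Rotation matrix for 30° around x-axis:
cos(30°) = √3/2, sin(30°) = 1/2
R = [[1, 0, 0], [0, √3/2, -1/2], [0, 1/2, √3/2]]
Apply to (-1, -3, 1): R·[-1, -3, 1]ᵀ = (-1.0000, -3.0981, -0.6340)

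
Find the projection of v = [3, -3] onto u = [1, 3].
[-3/5, -9/5]

The projection of v onto u is proj_u(v) = ((v·u) / (u·u)) · u.
v·u = (3)*(1) + (-3)*(3) = -6.
u·u = (1)*(1) + (3)*(3) = 10.
coefficient = -6 / 10 = -3/5.
proj_u(v) = -3/5 · [1, 3] = [-3/5, -9/5].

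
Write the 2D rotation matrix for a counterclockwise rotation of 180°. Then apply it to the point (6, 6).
R = [[-1, 0], [0, -1]]; R·(6, 6) = (-6, -6)

Rotation matrix formula: R(θ) = [[cos θ, -sin θ], [sin θ, cos θ]]
For θ = 180°:
cos(180°) = -1
sin(180°) = 0
R = [[-1, 0], [0, -1]]
Apply to (6, 6): [-1·6 + (0)·6, 0·6 + -1·6] = (-6, -6)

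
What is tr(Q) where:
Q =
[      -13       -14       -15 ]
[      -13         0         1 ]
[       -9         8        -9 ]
tr(Q) = -13 + 0 - 9 = -22

The trace of a square matrix is the sum of its diagonal entries.
Diagonal entries of Q: Q[0][0] = -13, Q[1][1] = 0, Q[2][2] = -9.
tr(Q) = -13 + 0 - 9 = -22.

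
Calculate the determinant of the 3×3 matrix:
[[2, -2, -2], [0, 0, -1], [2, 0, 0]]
4

Expansion along first row:
det = 2·det([[0,-1],[0,0]]) - -2·det([[0,-1],[2,0]]) + -2·det([[0,0],[2,0]])
    = 2·(0·0 - -1·0) - -2·(0·0 - -1·2) + -2·(0·0 - 0·2)
    = 2·0 - -2·2 + -2·0
    = 0 + 4 + 0 = 4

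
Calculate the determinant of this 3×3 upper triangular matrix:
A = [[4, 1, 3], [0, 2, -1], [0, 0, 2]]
16

The determinant of a triangular matrix is the product of its diagonal entries (the off-diagonal entries above the diagonal do not affect it).
det(A) = (4) * (2) * (2) = 16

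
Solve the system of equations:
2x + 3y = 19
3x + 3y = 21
x = 2, y = 5

Use elimination (row reduction):
Equation 1: 2x + 3y = 19.
Equation 2: 3x + 3y = 21.
Multiply Eq1 by 3 and Eq2 by 2: 6x + 9y = 57;  6x + 6y = 42.
Subtract: (-3)y = -15, so y = 5.
Back-substitute into Eq1: 2x + 3*(5) = 19, so x = 2.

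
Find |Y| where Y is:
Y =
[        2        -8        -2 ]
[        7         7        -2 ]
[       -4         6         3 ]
det(Y) = 30

Expand along row 0 (cofactor expansion): det(Y) = a*(e*i - f*h) - b*(d*i - f*g) + c*(d*h - e*g), where the 3×3 is [[a, b, c], [d, e, f], [g, h, i]].
Minor M_00 = (7)*(3) - (-2)*(6) = 21 + 12 = 33.
Minor M_01 = (7)*(3) - (-2)*(-4) = 21 - 8 = 13.
Minor M_02 = (7)*(6) - (7)*(-4) = 42 + 28 = 70.
det(Y) = (2)*(33) - (-8)*(13) + (-2)*(70) = 66 + 104 - 140 = 30.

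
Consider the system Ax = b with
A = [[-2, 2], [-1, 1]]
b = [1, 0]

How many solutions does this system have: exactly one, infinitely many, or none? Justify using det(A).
No solution

det(A) = (-2)*(1) - (2)*(-1) = 0, so A is singular.
The column space of A is span(column 1) = span([-2, -1]).
b = [1, 0] is not a scalar multiple of column 1, so b ∉ column space and the system is inconsistent — no solution.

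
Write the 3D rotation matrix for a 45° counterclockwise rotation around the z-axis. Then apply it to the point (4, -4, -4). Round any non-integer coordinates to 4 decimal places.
R = [[√2/2, -√2/2, 0], [√2/2, √2/2, 0], [0, 0, 1]]; R·(4, -4, -4) = (5.6569, 0.0000, -4.0000)

Rotation matrix for 45° around z-axis:
cos(45°) = √2/2, sin(45°) = √2/2
R = [[√2/2, -√2/2, 0], [√2/2, √2/2, 0], [0, 0, 1]]
Apply to (4, -4, -4): R·[4, -4, -4]ᵀ = (5.6569, 0.0000, -4.0000)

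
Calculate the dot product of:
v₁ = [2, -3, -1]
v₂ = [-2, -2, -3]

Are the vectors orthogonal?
5, No

The dot product is the sum of products of corresponding components.
v₁·v₂ = (2)*(-2) + (-3)*(-2) + (-1)*(-3) = -4 + 6 + 3 = 5.
Two vectors are orthogonal iff their dot product is 0; here the dot product is 5, so the vectors are not orthogonal.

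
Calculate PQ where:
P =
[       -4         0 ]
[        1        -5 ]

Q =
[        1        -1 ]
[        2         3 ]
PQ =
[       -4         4 ]
[       -9       -16 ]

Matrix multiplication: (PQ)[i][j] = sum over k of P[i][k] * Q[k][j].
  (PQ)[0][0] = (-4)*(1) + (0)*(2) = -4
  (PQ)[0][1] = (-4)*(-1) + (0)*(3) = 4
  (PQ)[1][0] = (1)*(1) + (-5)*(2) = -9
  (PQ)[1][1] = (1)*(-1) + (-5)*(3) = -16
PQ =
[       -4         4 ]
[       -9       -16 ]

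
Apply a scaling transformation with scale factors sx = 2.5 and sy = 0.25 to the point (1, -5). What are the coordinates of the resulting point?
(2.5, -1.25)

Scaling matrix:
[[2.50, 0], [0, 0.25]]
Result: (1 × 2.5, -5 × 0.25) = (2.5, -1.25)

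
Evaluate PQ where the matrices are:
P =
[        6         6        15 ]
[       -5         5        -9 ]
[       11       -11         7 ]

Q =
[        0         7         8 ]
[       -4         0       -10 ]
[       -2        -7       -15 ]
PQ =
[      -54       -63      -237 ]
[       -2        28        45 ]
[       30        28        93 ]

Matrix multiplication: (PQ)[i][j] = sum over k of P[i][k] * Q[k][j].
  (PQ)[0][0] = (6)*(0) + (6)*(-4) + (15)*(-2) = -54
  (PQ)[0][1] = (6)*(7) + (6)*(0) + (15)*(-7) = -63
  (PQ)[0][2] = (6)*(8) + (6)*(-10) + (15)*(-15) = -237
  (PQ)[1][0] = (-5)*(0) + (5)*(-4) + (-9)*(-2) = -2
  (PQ)[1][1] = (-5)*(7) + (5)*(0) + (-9)*(-7) = 28
  (PQ)[1][2] = (-5)*(8) + (5)*(-10) + (-9)*(-15) = 45
  (PQ)[2][0] = (11)*(0) + (-11)*(-4) + (7)*(-2) = 30
  (PQ)[2][1] = (11)*(7) + (-11)*(0) + (7)*(-7) = 28
  (PQ)[2][2] = (11)*(8) + (-11)*(-10) + (7)*(-15) = 93
PQ =
[      -54       -63      -237 ]
[       -2        28        45 ]
[       30        28        93 ]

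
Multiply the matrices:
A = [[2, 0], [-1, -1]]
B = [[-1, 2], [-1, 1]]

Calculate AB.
[[-2, 4], [2, -3]]

Each entry (i,j) of AB = sum over k of A[i][k]*B[k][j].
(AB)[0][0] = (2)*(-1) + (0)*(-1) = -2
(AB)[0][1] = (2)*(2) + (0)*(1) = 4
(AB)[1][0] = (-1)*(-1) + (-1)*(-1) = 2
(AB)[1][1] = (-1)*(2) + (-1)*(1) = -3
AB = [[-2, 4], [2, -3]]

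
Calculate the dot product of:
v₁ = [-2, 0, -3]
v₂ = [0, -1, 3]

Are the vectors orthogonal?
-9, No

The dot product is the sum of products of corresponding components.
v₁·v₂ = (-2)*(0) + (0)*(-1) + (-3)*(3) = 0 + 0 - 9 = -9.
Two vectors are orthogonal iff their dot product is 0; here the dot product is -9, so the vectors are not orthogonal.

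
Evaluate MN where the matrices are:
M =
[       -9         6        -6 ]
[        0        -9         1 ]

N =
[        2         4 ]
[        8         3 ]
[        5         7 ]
MN =
[        0       -60 ]
[      -67       -20 ]

Matrix multiplication: (MN)[i][j] = sum over k of M[i][k] * N[k][j].
  (MN)[0][0] = (-9)*(2) + (6)*(8) + (-6)*(5) = 0
  (MN)[0][1] = (-9)*(4) + (6)*(3) + (-6)*(7) = -60
  (MN)[1][0] = (0)*(2) + (-9)*(8) + (1)*(5) = -67
  (MN)[1][1] = (0)*(4) + (-9)*(3) + (1)*(7) = -20
MN =
[        0       -60 ]
[      -67       -20 ]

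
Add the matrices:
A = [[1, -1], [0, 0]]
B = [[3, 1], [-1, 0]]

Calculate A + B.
[[4, 0], [-1, 0]]

Add corresponding elements:
(1)+(3)=4
(-1)+(1)=0
(0)+(-1)=-1
(0)+(0)=0
A + B = [[4, 0], [-1, 0]]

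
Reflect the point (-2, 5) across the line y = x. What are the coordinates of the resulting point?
(5, -2)

Reflection across line y = x: (-2, 5) → (5, -2)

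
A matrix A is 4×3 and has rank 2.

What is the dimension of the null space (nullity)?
1

The rank-nullity theorem for an m×n matrix states:
rank(A) + nullity(A) = n (the number of columns).
Here n = 3 and rank(A) = 2, so nullity(A) = 3 - 2 = 1.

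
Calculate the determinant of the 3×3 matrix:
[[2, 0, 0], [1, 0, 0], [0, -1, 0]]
0

Expansion along first row:
det = 2·det([[0,0],[-1,0]]) - 0·det([[1,0],[0,0]]) + 0·det([[1,0],[0,-1]])
    = 2·(0·0 - 0·-1) - 0·(1·0 - 0·0) + 0·(1·-1 - 0·0)
    = 2·0 - 0·0 + 0·-1
    = 0 + 0 + 0 = 0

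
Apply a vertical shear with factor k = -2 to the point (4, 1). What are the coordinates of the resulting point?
(4, -7)

Shear matrix for vertical shear with factor k = -2:
[[1, 0], [-2, 1]]
Result: (4, 1) → (4, -7)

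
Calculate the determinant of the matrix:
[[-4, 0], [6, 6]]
-24

For a 2×2 matrix [[a, b], [c, d]], det = ad - bc
det = (-4)(6) - (0)(6) = -24 - 0 = -24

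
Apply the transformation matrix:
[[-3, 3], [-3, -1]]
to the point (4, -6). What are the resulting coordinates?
(-30, -6)

Matrix multiplication:
[[-3, 3], [-3, -1]] × [4, -6]ᵀ
= [-3×4 + 3×-6, -3×4 + -1×-6]ᵀ
= [-30.0000, -6.0000]ᵀ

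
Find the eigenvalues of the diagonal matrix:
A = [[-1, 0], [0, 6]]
λ₁ = -1, λ₂ = 6

The characteristic polynomial of A is det(A - λI) = (-1 - λ)(6 - λ) = 0.
The roots are λ = -1 and λ = 6, so the eigenvalues are the diagonal entries.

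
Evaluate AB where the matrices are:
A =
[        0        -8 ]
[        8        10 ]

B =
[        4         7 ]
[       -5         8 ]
AB =
[       40       -64 ]
[      -18       136 ]

Matrix multiplication: (AB)[i][j] = sum over k of A[i][k] * B[k][j].
  (AB)[0][0] = (0)*(4) + (-8)*(-5) = 40
  (AB)[0][1] = (0)*(7) + (-8)*(8) = -64
  (AB)[1][0] = (8)*(4) + (10)*(-5) = -18
  (AB)[1][1] = (8)*(7) + (10)*(8) = 136
AB =
[       40       -64 ]
[      -18       136 ]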